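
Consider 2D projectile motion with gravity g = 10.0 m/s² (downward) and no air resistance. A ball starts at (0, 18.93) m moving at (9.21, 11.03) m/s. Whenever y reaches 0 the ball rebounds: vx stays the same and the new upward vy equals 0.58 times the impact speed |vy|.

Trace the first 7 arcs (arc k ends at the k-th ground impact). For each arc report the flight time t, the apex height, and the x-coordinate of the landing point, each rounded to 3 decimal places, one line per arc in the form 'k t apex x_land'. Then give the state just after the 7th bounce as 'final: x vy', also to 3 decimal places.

1 3.340 25.013 30.758
2 2.595 8.414 54.654
3 1.505 2.831 68.513
4 0.873 0.952 76.552
5 0.506 0.320 81.214
6 0.294 0.108 83.918
7 0.170 0.036 85.486
final: 85.486 0.494

Arc 1: start y=18.930, vy=11.030 → t=3.340, apex=25.013, x_land=30.758, impact vy=-22.367
  bounce: vy ← 0.58·22.367 = 12.973
Arc 2: start y=0.000, vy=12.973 → t=2.595, apex=8.414, x_land=54.654, impact vy=-12.973
  bounce: vy ← 0.58·12.973 = 7.524
Arc 3: start y=0.000, vy=7.524 → t=1.505, apex=2.831, x_land=68.513, impact vy=-7.524
  bounce: vy ← 0.58·7.524 = 4.364
Arc 4: start y=0.000, vy=4.364 → t=0.873, apex=0.952, x_land=76.552, impact vy=-4.364
  bounce: vy ← 0.58·4.364 = 2.531
Arc 5: start y=0.000, vy=2.531 → t=0.506, apex=0.320, x_land=81.214, impact vy=-2.531
  bounce: vy ← 0.58·2.531 = 1.468
Arc 6: start y=0.000, vy=1.468 → t=0.294, apex=0.108, x_land=83.918, impact vy=-1.468
  bounce: vy ← 0.58·1.468 = 0.851
Arc 7: start y=0.000, vy=0.851 → t=0.170, apex=0.036, x_land=85.486, impact vy=-0.851
  bounce: vy ← 0.58·0.851 = 0.494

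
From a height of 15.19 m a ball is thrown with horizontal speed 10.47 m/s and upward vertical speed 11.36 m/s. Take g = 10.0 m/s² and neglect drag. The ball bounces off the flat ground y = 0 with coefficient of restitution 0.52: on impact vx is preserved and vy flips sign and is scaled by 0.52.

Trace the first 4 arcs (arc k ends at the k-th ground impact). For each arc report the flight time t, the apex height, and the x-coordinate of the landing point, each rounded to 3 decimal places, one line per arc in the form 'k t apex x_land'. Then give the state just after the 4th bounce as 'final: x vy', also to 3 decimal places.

1 3.217 21.642 33.677
2 2.164 5.852 56.331
3 1.125 1.582 68.111
4 0.585 0.428 74.237
final: 74.237 1.521

Arc 1: start y=15.190, vy=11.360 → t=3.217, apex=21.642, x_land=33.677, impact vy=-20.805
  bounce: vy ← 0.52·20.805 = 10.819
Arc 2: start y=0.000, vy=10.819 → t=2.164, apex=5.852, x_land=56.331, impact vy=-10.819
  bounce: vy ← 0.52·10.819 = 5.626
Arc 3: start y=0.000, vy=5.626 → t=1.125, apex=1.582, x_land=68.111, impact vy=-5.626
  bounce: vy ← 0.52·5.626 = 2.925
Arc 4: start y=0.000, vy=2.925 → t=0.585, apex=0.428, x_land=74.237, impact vy=-2.925
  bounce: vy ← 0.52·2.925 = 1.521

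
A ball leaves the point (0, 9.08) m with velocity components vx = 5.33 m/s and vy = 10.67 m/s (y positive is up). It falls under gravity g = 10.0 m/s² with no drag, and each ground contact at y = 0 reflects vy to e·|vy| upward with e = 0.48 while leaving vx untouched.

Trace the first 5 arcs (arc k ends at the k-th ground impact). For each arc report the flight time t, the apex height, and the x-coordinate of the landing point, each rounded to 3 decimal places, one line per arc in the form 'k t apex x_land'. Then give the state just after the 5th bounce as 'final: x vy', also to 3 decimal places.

Arc 1: start y=9.080, vy=10.670 → t=2.786, apex=14.772, x_land=14.849, impact vy=-17.189
  bounce: vy ← 0.48·17.189 = 8.251
Arc 2: start y=0.000, vy=8.251 → t=1.650, apex=3.404, x_land=23.644, impact vy=-8.251
  bounce: vy ← 0.48·8.251 = 3.960
Arc 3: start y=0.000, vy=3.960 → t=0.792, apex=0.784, x_land=27.865, impact vy=-3.960
  bounce: vy ← 0.48·3.960 = 1.901
Arc 4: start y=0.000, vy=1.901 → t=0.380, apex=0.181, x_land=29.892, impact vy=-1.901
  bounce: vy ← 0.48·1.901 = 0.912
Arc 5: start y=0.000, vy=0.912 → t=0.182, apex=0.042, x_land=30.864, impact vy=-0.912
  bounce: vy ← 0.48·0.912 = 0.438

1 2.786 14.772 14.849
2 1.650 3.404 23.644
3 0.792 0.784 27.865
4 0.380 0.181 29.892
5 0.182 0.042 30.864
final: 30.864 0.438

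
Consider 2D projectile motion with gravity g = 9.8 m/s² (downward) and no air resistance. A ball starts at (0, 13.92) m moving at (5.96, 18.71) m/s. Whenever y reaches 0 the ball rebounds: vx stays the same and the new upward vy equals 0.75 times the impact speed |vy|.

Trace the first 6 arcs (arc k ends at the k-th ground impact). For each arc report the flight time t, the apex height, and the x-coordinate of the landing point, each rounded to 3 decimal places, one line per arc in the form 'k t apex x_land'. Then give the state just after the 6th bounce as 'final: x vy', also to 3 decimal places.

1 4.456 31.780 26.557
2 3.820 17.876 49.325
3 2.865 10.056 66.401
4 2.149 5.656 79.208
5 1.612 3.182 88.813
6 1.209 1.790 96.016
final: 96.016 4.442

Arc 1: start y=13.920, vy=18.710 → t=4.456, apex=31.780, x_land=26.557, impact vy=-24.958
  bounce: vy ← 0.75·24.958 = 18.718
Arc 2: start y=0.000, vy=18.718 → t=3.820, apex=17.876, x_land=49.325, impact vy=-18.718
  bounce: vy ← 0.75·18.718 = 14.039
Arc 3: start y=0.000, vy=14.039 → t=2.865, apex=10.056, x_land=66.401, impact vy=-14.039
  bounce: vy ← 0.75·14.039 = 10.529
Arc 4: start y=0.000, vy=10.529 → t=2.149, apex=5.656, x_land=79.208, impact vy=-10.529
  bounce: vy ← 0.75·10.529 = 7.897
Arc 5: start y=0.000, vy=7.897 → t=1.612, apex=3.182, x_land=88.813, impact vy=-7.897
  bounce: vy ← 0.75·7.897 = 5.923
Arc 6: start y=0.000, vy=5.923 → t=1.209, apex=1.790, x_land=96.016, impact vy=-5.923
  bounce: vy ← 0.75·5.923 = 4.442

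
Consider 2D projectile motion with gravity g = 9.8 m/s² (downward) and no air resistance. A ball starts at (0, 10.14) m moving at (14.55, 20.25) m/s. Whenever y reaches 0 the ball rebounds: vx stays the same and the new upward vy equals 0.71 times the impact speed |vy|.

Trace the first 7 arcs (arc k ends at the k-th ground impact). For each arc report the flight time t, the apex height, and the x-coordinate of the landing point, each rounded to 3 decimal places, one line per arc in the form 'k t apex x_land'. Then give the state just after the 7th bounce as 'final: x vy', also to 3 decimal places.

1 4.584 31.062 66.698
2 3.575 15.658 118.718
3 2.538 7.893 155.651
4 1.802 3.979 181.874
5 1.280 2.006 200.493
6 0.909 1.011 213.712
7 0.645 0.510 223.097
final: 223.097 2.244

Arc 1: start y=10.140, vy=20.250 → t=4.584, apex=31.062, x_land=66.698, impact vy=-24.674
  bounce: vy ← 0.71·24.674 = 17.519
Arc 2: start y=0.000, vy=17.519 → t=3.575, apex=15.658, x_land=118.718, impact vy=-17.519
  bounce: vy ← 0.71·17.519 = 12.438
Arc 3: start y=0.000, vy=12.438 → t=2.538, apex=7.893, x_land=155.651, impact vy=-12.438
  bounce: vy ← 0.71·12.438 = 8.831
Arc 4: start y=0.000, vy=8.831 → t=1.802, apex=3.979, x_land=181.874, impact vy=-8.831
  bounce: vy ← 0.71·8.831 = 6.270
Arc 5: start y=0.000, vy=6.270 → t=1.280, apex=2.006, x_land=200.493, impact vy=-6.270
  bounce: vy ← 0.71·6.270 = 4.452
Arc 6: start y=0.000, vy=4.452 → t=0.909, apex=1.011, x_land=213.712, impact vy=-4.452
  bounce: vy ← 0.71·4.452 = 3.161
Arc 7: start y=0.000, vy=3.161 → t=0.645, apex=0.510, x_land=223.097, impact vy=-3.161
  bounce: vy ← 0.71·3.161 = 2.244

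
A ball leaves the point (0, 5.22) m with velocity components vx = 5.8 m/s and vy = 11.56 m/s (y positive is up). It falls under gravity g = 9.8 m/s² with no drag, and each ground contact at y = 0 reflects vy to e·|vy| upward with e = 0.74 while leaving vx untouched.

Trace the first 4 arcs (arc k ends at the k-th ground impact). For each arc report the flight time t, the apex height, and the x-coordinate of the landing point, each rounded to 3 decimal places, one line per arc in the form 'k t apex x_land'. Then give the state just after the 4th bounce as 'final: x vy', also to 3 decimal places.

Arc 1: start y=5.220, vy=11.560 → t=2.747, apex=12.038, x_land=15.933, impact vy=-15.361
  bounce: vy ← 0.74·15.361 = 11.367
Arc 2: start y=0.000, vy=11.367 → t=2.320, apex=6.592, x_land=29.387, impact vy=-11.367
  bounce: vy ← 0.74·11.367 = 8.411
Arc 3: start y=0.000, vy=8.411 → t=1.717, apex=3.610, x_land=39.343, impact vy=-8.411
  bounce: vy ← 0.74·8.411 = 6.224
Arc 4: start y=0.000, vy=6.224 → t=1.270, apex=1.977, x_land=46.711, impact vy=-6.224
  bounce: vy ← 0.74·6.224 = 4.606

1 2.747 12.038 15.933
2 2.320 6.592 29.387
3 1.717 3.610 39.343
4 1.270 1.977 46.711
final: 46.711 4.606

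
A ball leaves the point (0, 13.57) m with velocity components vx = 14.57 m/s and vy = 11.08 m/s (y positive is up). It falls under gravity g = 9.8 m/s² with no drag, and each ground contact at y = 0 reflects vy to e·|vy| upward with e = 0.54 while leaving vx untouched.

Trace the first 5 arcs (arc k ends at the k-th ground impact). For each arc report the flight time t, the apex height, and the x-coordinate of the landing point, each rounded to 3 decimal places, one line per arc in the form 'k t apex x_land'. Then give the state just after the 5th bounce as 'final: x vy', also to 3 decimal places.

1 3.142 19.834 45.786
2 2.173 5.783 77.444
3 1.173 1.686 94.540
4 0.634 0.492 103.771
5 0.342 0.143 108.756
final: 108.756 0.905

Arc 1: start y=13.570, vy=11.080 → t=3.142, apex=19.834, x_land=45.786, impact vy=-19.716
  bounce: vy ← 0.54·19.716 = 10.647
Arc 2: start y=0.000, vy=10.647 → t=2.173, apex=5.783, x_land=77.444, impact vy=-10.647
  bounce: vy ← 0.54·10.647 = 5.749
Arc 3: start y=0.000, vy=5.749 → t=1.173, apex=1.686, x_land=94.540, impact vy=-5.749
  bounce: vy ← 0.54·5.749 = 3.105
Arc 4: start y=0.000, vy=3.105 → t=0.634, apex=0.492, x_land=103.771, impact vy=-3.105
  bounce: vy ← 0.54·3.105 = 1.677
Arc 5: start y=0.000, vy=1.677 → t=0.342, apex=0.143, x_land=108.756, impact vy=-1.677
  bounce: vy ← 0.54·1.677 = 0.905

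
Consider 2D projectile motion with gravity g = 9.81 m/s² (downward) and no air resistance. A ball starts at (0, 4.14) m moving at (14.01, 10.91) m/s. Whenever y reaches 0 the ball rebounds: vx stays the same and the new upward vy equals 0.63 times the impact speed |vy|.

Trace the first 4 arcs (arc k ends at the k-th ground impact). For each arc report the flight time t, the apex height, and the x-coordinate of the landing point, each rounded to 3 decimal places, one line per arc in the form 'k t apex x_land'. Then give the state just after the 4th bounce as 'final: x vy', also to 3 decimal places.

Arc 1: start y=4.140, vy=10.910 → t=2.555, apex=10.207, x_land=35.791, impact vy=-14.151
  bounce: vy ← 0.63·14.151 = 8.915
Arc 2: start y=0.000, vy=8.915 → t=1.818, apex=4.051, x_land=61.255, impact vy=-8.915
  bounce: vy ← 0.63·8.915 = 5.617
Arc 3: start y=0.000, vy=5.617 → t=1.145, apex=1.608, x_land=77.297, impact vy=-5.617
  bounce: vy ← 0.63·5.617 = 3.538
Arc 4: start y=0.000, vy=3.538 → t=0.721, apex=0.638, x_land=87.404, impact vy=-3.538
  bounce: vy ← 0.63·3.538 = 2.229

1 2.555 10.207 35.791
2 1.818 4.051 61.255
3 1.145 1.608 77.297
4 0.721 0.638 87.404
final: 87.404 2.229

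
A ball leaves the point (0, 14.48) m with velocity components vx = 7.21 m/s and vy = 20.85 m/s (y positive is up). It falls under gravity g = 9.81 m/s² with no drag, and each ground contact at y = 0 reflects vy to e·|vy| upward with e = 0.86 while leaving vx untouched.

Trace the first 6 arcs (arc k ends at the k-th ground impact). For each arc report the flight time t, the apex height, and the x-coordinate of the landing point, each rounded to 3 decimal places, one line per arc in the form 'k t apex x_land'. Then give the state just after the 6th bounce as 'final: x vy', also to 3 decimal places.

1 4.858 36.637 35.029
2 4.701 27.097 68.922
3 4.043 20.041 98.069
4 3.477 14.822 123.136
5 2.990 10.962 144.694
6 2.571 8.108 163.233
final: 163.233 10.847

Arc 1: start y=14.480, vy=20.850 → t=4.858, apex=36.637, x_land=35.029, impact vy=-26.811
  bounce: vy ← 0.86·26.811 = 23.057
Arc 2: start y=0.000, vy=23.057 → t=4.701, apex=27.097, x_land=68.922, impact vy=-23.057
  bounce: vy ← 0.86·23.057 = 19.829
Arc 3: start y=0.000, vy=19.829 → t=4.043, apex=20.041, x_land=98.069, impact vy=-19.829
  bounce: vy ← 0.86·19.829 = 17.053
Arc 4: start y=0.000, vy=17.053 → t=3.477, apex=14.822, x_land=123.136, impact vy=-17.053
  bounce: vy ← 0.86·17.053 = 14.666
Arc 5: start y=0.000, vy=14.666 → t=2.990, apex=10.962, x_land=144.694, impact vy=-14.666
  bounce: vy ← 0.86·14.666 = 12.613
Arc 6: start y=0.000, vy=12.613 → t=2.571, apex=8.108, x_land=163.233, impact vy=-12.613
  bounce: vy ← 0.86·12.613 = 10.847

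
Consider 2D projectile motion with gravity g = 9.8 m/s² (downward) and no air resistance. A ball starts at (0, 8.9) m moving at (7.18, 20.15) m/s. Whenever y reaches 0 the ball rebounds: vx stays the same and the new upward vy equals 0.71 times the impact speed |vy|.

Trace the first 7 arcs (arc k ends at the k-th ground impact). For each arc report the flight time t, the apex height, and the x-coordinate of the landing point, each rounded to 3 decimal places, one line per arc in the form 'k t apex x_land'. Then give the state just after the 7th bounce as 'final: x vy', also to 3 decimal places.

Arc 1: start y=8.900, vy=20.150 → t=4.515, apex=29.615, x_land=32.415, impact vy=-24.093
  bounce: vy ← 0.71·24.093 = 17.106
Arc 2: start y=0.000, vy=17.106 → t=3.491, apex=14.929, x_land=57.480, impact vy=-17.106
  bounce: vy ← 0.71·17.106 = 12.145
Arc 3: start y=0.000, vy=12.145 → t=2.479, apex=7.526, x_land=75.276, impact vy=-12.145
  bounce: vy ← 0.71·12.145 = 8.623
Arc 4: start y=0.000, vy=8.623 → t=1.760, apex=3.794, x_land=87.912, impact vy=-8.623
  bounce: vy ← 0.71·8.623 = 6.122
Arc 5: start y=0.000, vy=6.122 → t=1.249, apex=1.912, x_land=96.883, impact vy=-6.122
  bounce: vy ← 0.71·6.122 = 4.347
Arc 6: start y=0.000, vy=4.347 → t=0.887, apex=0.964, x_land=103.253, impact vy=-4.347
  bounce: vy ← 0.71·4.347 = 3.086
Arc 7: start y=0.000, vy=3.086 → t=0.630, apex=0.486, x_land=107.775, impact vy=-3.086
  bounce: vy ← 0.71·3.086 = 2.191

1 4.515 29.615 32.415
2 3.491 14.929 57.480
3 2.479 7.526 75.276
4 1.760 3.794 87.912
5 1.249 1.912 96.883
6 0.887 0.964 103.253
7 0.630 0.486 107.775
final: 107.775 2.191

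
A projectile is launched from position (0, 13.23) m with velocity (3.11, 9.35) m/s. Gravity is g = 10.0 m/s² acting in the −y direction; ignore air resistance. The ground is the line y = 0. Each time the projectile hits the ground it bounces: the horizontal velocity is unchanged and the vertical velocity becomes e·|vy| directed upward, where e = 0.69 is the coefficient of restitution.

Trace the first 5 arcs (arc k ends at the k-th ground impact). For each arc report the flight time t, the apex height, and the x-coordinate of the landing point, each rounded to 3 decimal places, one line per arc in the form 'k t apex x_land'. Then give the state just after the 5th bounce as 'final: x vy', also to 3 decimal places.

Arc 1: start y=13.230, vy=9.350 → t=2.811, apex=17.601, x_land=8.743, impact vy=-18.762
  bounce: vy ← 0.69·18.762 = 12.946
Arc 2: start y=0.000, vy=12.946 → t=2.589, apex=8.380, x_land=16.795, impact vy=-12.946
  bounce: vy ← 0.69·12.946 = 8.933
Arc 3: start y=0.000, vy=8.933 → t=1.787, apex=3.990, x_land=22.351, impact vy=-8.933
  bounce: vy ← 0.69·8.933 = 6.164
Arc 4: start y=0.000, vy=6.164 → t=1.233, apex=1.899, x_land=26.185, impact vy=-6.164
  bounce: vy ← 0.69·6.164 = 4.253
Arc 5: start y=0.000, vy=4.253 → t=0.851, apex=0.904, x_land=28.830, impact vy=-4.253
  bounce: vy ← 0.69·4.253 = 2.934

1 2.811 17.601 8.743
2 2.589 8.380 16.795
3 1.787 3.990 22.351
4 1.233 1.899 26.185
5 0.851 0.904 28.830
final: 28.830 2.934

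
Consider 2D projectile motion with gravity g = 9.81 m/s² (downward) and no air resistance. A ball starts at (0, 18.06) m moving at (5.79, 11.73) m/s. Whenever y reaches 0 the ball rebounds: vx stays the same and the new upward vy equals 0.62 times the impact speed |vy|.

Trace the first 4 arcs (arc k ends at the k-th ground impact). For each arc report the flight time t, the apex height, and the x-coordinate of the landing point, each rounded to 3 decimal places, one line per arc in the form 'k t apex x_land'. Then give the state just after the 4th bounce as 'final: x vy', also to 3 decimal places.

1 3.457 25.073 20.014
2 2.804 9.638 36.246
3 1.738 3.705 46.310
4 1.078 1.424 52.550
final: 52.550 3.277

Arc 1: start y=18.060, vy=11.730 → t=3.457, apex=25.073, x_land=20.014, impact vy=-22.179
  bounce: vy ← 0.62·22.179 = 13.751
Arc 2: start y=0.000, vy=13.751 → t=2.804, apex=9.638, x_land=36.246, impact vy=-13.751
  bounce: vy ← 0.62·13.751 = 8.526
Arc 3: start y=0.000, vy=8.526 → t=1.738, apex=3.705, x_land=46.310, impact vy=-8.526
  bounce: vy ← 0.62·8.526 = 5.286
Arc 4: start y=0.000, vy=5.286 → t=1.078, apex=1.424, x_land=52.550, impact vy=-5.286
  bounce: vy ← 0.62·5.286 = 3.277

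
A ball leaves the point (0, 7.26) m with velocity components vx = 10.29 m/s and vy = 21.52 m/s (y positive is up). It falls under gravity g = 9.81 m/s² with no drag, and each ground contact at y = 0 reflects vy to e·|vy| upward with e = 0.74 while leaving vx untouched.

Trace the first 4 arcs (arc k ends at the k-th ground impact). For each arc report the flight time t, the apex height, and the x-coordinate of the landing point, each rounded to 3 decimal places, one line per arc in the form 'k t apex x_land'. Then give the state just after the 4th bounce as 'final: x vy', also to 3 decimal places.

1 4.702 30.864 48.385
2 3.713 16.901 86.587
3 2.747 9.255 114.856
4 2.033 5.068 135.775
final: 135.775 7.379

Arc 1: start y=7.260, vy=21.520 → t=4.702, apex=30.864, x_land=48.385, impact vy=-24.608
  bounce: vy ← 0.74·24.608 = 18.210
Arc 2: start y=0.000, vy=18.210 → t=3.713, apex=16.901, x_land=86.587, impact vy=-18.210
  bounce: vy ← 0.74·18.210 = 13.475
Arc 3: start y=0.000, vy=13.475 → t=2.747, apex=9.255, x_land=114.856, impact vy=-13.475
  bounce: vy ← 0.74·13.475 = 9.972
Arc 4: start y=0.000, vy=9.972 → t=2.033, apex=5.068, x_land=135.775, impact vy=-9.972
  bounce: vy ← 0.74·9.972 = 7.379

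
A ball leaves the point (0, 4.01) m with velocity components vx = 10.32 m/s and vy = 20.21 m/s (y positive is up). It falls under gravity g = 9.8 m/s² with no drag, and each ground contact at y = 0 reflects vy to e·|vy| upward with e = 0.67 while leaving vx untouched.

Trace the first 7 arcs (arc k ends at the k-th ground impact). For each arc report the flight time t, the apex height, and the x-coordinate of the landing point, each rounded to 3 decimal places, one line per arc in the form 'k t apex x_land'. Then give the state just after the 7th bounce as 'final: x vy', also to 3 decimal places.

1 4.314 24.849 44.522
2 3.018 11.155 75.664
3 2.022 5.007 96.529
4 1.355 2.248 110.508
5 0.908 1.009 119.875
6 0.608 0.453 126.150
7 0.407 0.203 130.354
final: 130.354 1.338

Arc 1: start y=4.010, vy=20.210 → t=4.314, apex=24.849, x_land=44.522, impact vy=-22.069
  bounce: vy ← 0.67·22.069 = 14.786
Arc 2: start y=0.000, vy=14.786 → t=3.018, apex=11.155, x_land=75.664, impact vy=-14.786
  bounce: vy ← 0.67·14.786 = 9.907
Arc 3: start y=0.000, vy=9.907 → t=2.022, apex=5.007, x_land=96.529, impact vy=-9.907
  bounce: vy ← 0.67·9.907 = 6.638
Arc 4: start y=0.000, vy=6.638 → t=1.355, apex=2.248, x_land=110.508, impact vy=-6.638
  bounce: vy ← 0.67·6.638 = 4.447
Arc 5: start y=0.000, vy=4.447 → t=0.908, apex=1.009, x_land=119.875, impact vy=-4.447
  bounce: vy ← 0.67·4.447 = 2.980
Arc 6: start y=0.000, vy=2.980 → t=0.608, apex=0.453, x_land=126.150, impact vy=-2.980
  bounce: vy ← 0.67·2.980 = 1.996
Arc 7: start y=0.000, vy=1.996 → t=0.407, apex=0.203, x_land=130.354, impact vy=-1.996
  bounce: vy ← 0.67·1.996 = 1.338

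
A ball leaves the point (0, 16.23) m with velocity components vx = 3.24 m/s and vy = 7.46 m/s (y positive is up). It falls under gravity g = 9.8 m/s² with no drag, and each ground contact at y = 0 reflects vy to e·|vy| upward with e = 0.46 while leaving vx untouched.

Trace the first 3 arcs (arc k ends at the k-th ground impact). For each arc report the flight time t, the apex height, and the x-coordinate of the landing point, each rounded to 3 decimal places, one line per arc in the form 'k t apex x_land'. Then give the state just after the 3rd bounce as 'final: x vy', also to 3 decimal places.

Arc 1: start y=16.230, vy=7.460 → t=2.734, apex=19.069, x_land=8.858, impact vy=-19.333
  bounce: vy ← 0.46·19.333 = 8.893
Arc 2: start y=0.000, vy=8.893 → t=1.815, apex=4.035, x_land=14.738, impact vy=-8.893
  bounce: vy ← 0.46·8.893 = 4.091
Arc 3: start y=0.000, vy=4.091 → t=0.835, apex=0.854, x_land=17.443, impact vy=-4.091
  bounce: vy ← 0.46·4.091 = 1.882

1 2.734 19.069 8.858
2 1.815 4.035 14.738
3 0.835 0.854 17.443
final: 17.443 1.882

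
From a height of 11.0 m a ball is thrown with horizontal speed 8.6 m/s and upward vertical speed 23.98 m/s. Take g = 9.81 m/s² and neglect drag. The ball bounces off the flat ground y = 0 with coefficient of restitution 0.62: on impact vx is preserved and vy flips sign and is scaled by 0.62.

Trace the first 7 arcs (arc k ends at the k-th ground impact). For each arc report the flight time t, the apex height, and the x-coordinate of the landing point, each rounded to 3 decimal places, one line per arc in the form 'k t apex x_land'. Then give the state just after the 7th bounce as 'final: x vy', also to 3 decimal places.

1 5.311 40.309 45.676
2 3.555 15.495 76.246
3 2.204 5.956 95.200
4 1.366 2.290 106.951
5 0.847 0.880 114.237
6 0.525 0.338 118.754
7 0.326 0.130 121.555
final: 121.555 0.990

Arc 1: start y=11.000, vy=23.980 → t=5.311, apex=40.309, x_land=45.676, impact vy=-28.122
  bounce: vy ← 0.62·28.122 = 17.436
Arc 2: start y=0.000, vy=17.436 → t=3.555, apex=15.495, x_land=76.246, impact vy=-17.436
  bounce: vy ← 0.62·17.436 = 10.810
Arc 3: start y=0.000, vy=10.810 → t=2.204, apex=5.956, x_land=95.200, impact vy=-10.810
  bounce: vy ← 0.62·10.810 = 6.702
Arc 4: start y=0.000, vy=6.702 → t=1.366, apex=2.290, x_land=106.951, impact vy=-6.702
  bounce: vy ← 0.62·6.702 = 4.155
Arc 5: start y=0.000, vy=4.155 → t=0.847, apex=0.880, x_land=114.237, impact vy=-4.155
  bounce: vy ← 0.62·4.155 = 2.576
Arc 6: start y=0.000, vy=2.576 → t=0.525, apex=0.338, x_land=118.754, impact vy=-2.576
  bounce: vy ← 0.62·2.576 = 1.597
Arc 7: start y=0.000, vy=1.597 → t=0.326, apex=0.130, x_land=121.555, impact vy=-1.597
  bounce: vy ← 0.62·1.597 = 0.990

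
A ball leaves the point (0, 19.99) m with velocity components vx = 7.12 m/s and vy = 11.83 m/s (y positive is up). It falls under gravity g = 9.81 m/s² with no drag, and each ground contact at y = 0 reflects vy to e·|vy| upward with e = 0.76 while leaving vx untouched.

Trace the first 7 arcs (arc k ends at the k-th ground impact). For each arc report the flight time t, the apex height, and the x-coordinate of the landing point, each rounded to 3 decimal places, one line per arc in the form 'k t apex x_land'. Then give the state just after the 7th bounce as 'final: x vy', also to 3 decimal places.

Arc 1: start y=19.990, vy=11.830 → t=3.557, apex=27.123, x_land=25.329, impact vy=-23.068
  bounce: vy ← 0.76·23.068 = 17.532
Arc 2: start y=0.000, vy=17.532 → t=3.574, apex=15.666, x_land=50.778, impact vy=-17.532
  bounce: vy ← 0.76·17.532 = 13.324
Arc 3: start y=0.000, vy=13.324 → t=2.716, apex=9.049, x_land=70.119, impact vy=-13.324
  bounce: vy ← 0.76·13.324 = 10.126
Arc 4: start y=0.000, vy=10.126 → t=2.065, apex=5.227, x_land=84.819, impact vy=-10.126
  bounce: vy ← 0.76·10.126 = 7.696
Arc 5: start y=0.000, vy=7.696 → t=1.569, apex=3.019, x_land=95.990, impact vy=-7.696
  bounce: vy ← 0.76·7.696 = 5.849
Arc 6: start y=0.000, vy=5.849 → t=1.192, apex=1.744, x_land=104.481, impact vy=-5.849
  bounce: vy ← 0.76·5.849 = 4.445
Arc 7: start y=0.000, vy=4.445 → t=0.906, apex=1.007, x_land=110.933, impact vy=-4.445
  bounce: vy ← 0.76·4.445 = 3.378

1 3.557 27.123 25.329
2 3.574 15.666 50.778
3 2.716 9.049 70.119
4 2.065 5.227 84.819
5 1.569 3.019 95.990
6 1.192 1.744 104.481
7 0.906 1.007 110.933
final: 110.933 3.378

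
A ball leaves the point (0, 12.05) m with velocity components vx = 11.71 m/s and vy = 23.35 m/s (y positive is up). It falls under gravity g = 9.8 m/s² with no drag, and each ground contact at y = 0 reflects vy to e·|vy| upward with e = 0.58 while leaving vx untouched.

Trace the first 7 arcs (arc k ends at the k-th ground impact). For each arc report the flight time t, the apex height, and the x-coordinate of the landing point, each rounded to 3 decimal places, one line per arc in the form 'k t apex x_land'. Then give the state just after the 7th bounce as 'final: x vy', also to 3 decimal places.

1 5.235 39.867 61.303
2 3.309 13.411 100.048
3 1.919 4.512 122.521
4 1.113 1.518 135.555
5 0.646 0.511 143.115
6 0.374 0.172 147.500
7 0.217 0.058 150.043
final: 150.043 0.617

Arc 1: start y=12.050, vy=23.350 → t=5.235, apex=39.867, x_land=61.303, impact vy=-27.954
  bounce: vy ← 0.58·27.954 = 16.213
Arc 2: start y=0.000, vy=16.213 → t=3.309, apex=13.411, x_land=100.048, impact vy=-16.213
  bounce: vy ← 0.58·16.213 = 9.404
Arc 3: start y=0.000, vy=9.404 → t=1.919, apex=4.512, x_land=122.521, impact vy=-9.404
  bounce: vy ← 0.58·9.404 = 5.454
Arc 4: start y=0.000, vy=5.454 → t=1.113, apex=1.518, x_land=135.555, impact vy=-5.454
  bounce: vy ← 0.58·5.454 = 3.163
Arc 5: start y=0.000, vy=3.163 → t=0.646, apex=0.511, x_land=143.115, impact vy=-3.163
  bounce: vy ← 0.58·3.163 = 1.835
Arc 6: start y=0.000, vy=1.835 → t=0.374, apex=0.172, x_land=147.500, impact vy=-1.835
  bounce: vy ← 0.58·1.835 = 1.064
Arc 7: start y=0.000, vy=1.064 → t=0.217, apex=0.058, x_land=150.043, impact vy=-1.064
  bounce: vy ← 0.58·1.064 = 0.617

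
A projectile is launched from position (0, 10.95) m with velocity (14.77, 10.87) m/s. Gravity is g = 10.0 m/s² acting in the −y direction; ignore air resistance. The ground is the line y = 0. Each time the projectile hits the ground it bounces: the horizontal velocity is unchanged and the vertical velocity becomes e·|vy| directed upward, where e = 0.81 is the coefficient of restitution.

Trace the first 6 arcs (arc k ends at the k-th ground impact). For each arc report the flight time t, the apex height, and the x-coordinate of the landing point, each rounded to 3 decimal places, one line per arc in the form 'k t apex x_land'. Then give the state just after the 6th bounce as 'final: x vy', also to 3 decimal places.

1 2.923 16.858 43.175
2 2.975 11.060 87.111
3 2.409 7.257 122.698
4 1.952 4.761 151.524
5 1.581 3.124 174.873
6 1.280 2.050 193.785
final: 193.785 5.186

Arc 1: start y=10.950, vy=10.870 → t=2.923, apex=16.858, x_land=43.175, impact vy=-18.362
  bounce: vy ← 0.81·18.362 = 14.873
Arc 2: start y=0.000, vy=14.873 → t=2.975, apex=11.060, x_land=87.111, impact vy=-14.873
  bounce: vy ← 0.81·14.873 = 12.047
Arc 3: start y=0.000, vy=12.047 → t=2.409, apex=7.257, x_land=122.698, impact vy=-12.047
  bounce: vy ← 0.81·12.047 = 9.758
Arc 4: start y=0.000, vy=9.758 → t=1.952, apex=4.761, x_land=151.524, impact vy=-9.758
  bounce: vy ← 0.81·9.758 = 7.904
Arc 5: start y=0.000, vy=7.904 → t=1.581, apex=3.124, x_land=174.873, impact vy=-7.904
  bounce: vy ← 0.81·7.904 = 6.402
Arc 6: start y=0.000, vy=6.402 → t=1.280, apex=2.050, x_land=193.785, impact vy=-6.402
  bounce: vy ← 0.81·6.402 = 5.186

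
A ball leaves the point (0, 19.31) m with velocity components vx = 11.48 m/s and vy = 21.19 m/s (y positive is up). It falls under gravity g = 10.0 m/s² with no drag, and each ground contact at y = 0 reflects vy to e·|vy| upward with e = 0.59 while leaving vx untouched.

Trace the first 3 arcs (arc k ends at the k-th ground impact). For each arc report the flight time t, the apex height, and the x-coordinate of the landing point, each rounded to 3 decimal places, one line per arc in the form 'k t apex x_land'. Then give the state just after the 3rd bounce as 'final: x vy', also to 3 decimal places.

1 5.009 41.761 57.503
2 3.410 14.537 96.653
3 2.012 5.060 119.751
final: 119.751 5.935

Arc 1: start y=19.310, vy=21.190 → t=5.009, apex=41.761, x_land=57.503, impact vy=-28.900
  bounce: vy ← 0.59·28.900 = 17.051
Arc 2: start y=0.000, vy=17.051 → t=3.410, apex=14.537, x_land=96.653, impact vy=-17.051
  bounce: vy ← 0.59·17.051 = 10.060
Arc 3: start y=0.000, vy=10.060 → t=2.012, apex=5.060, x_land=119.751, impact vy=-10.060
  bounce: vy ← 0.59·10.060 = 5.935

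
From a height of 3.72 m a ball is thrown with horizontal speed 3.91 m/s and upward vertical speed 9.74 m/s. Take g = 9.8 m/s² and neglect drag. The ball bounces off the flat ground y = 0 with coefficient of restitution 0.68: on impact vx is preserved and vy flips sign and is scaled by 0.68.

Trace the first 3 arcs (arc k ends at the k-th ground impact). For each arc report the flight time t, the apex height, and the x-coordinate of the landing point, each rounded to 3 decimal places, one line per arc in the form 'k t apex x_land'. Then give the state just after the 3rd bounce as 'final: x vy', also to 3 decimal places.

Arc 1: start y=3.720, vy=9.740 → t=2.316, apex=8.560, x_land=9.054, impact vy=-12.953
  bounce: vy ← 0.68·12.953 = 8.808
Arc 2: start y=0.000, vy=8.808 → t=1.798, apex=3.958, x_land=16.082, impact vy=-8.808
  bounce: vy ← 0.68·8.808 = 5.989
Arc 3: start y=0.000, vy=5.989 → t=1.222, apex=1.830, x_land=20.862, impact vy=-5.989
  bounce: vy ← 0.68·5.989 = 4.073

1 2.316 8.560 9.054
2 1.798 3.958 16.082
3 1.222 1.830 20.862
final: 20.862 4.073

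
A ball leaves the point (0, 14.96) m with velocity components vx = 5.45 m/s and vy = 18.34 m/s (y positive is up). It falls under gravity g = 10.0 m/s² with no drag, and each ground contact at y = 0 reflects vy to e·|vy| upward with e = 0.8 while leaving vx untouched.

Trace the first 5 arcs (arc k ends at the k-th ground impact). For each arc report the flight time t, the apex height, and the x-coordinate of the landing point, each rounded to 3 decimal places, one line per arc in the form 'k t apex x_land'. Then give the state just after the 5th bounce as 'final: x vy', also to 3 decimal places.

1 4.355 31.778 23.735
2 4.034 20.338 45.718
3 3.227 13.016 63.305
4 2.582 8.330 77.374
5 2.065 5.331 88.630
final: 88.630 8.261

Arc 1: start y=14.960, vy=18.340 → t=4.355, apex=31.778, x_land=23.735, impact vy=-25.210
  bounce: vy ← 0.8·25.210 = 20.168
Arc 2: start y=0.000, vy=20.168 → t=4.034, apex=20.338, x_land=45.718, impact vy=-20.168
  bounce: vy ← 0.8·20.168 = 16.135
Arc 3: start y=0.000, vy=16.135 → t=3.227, apex=13.016, x_land=63.305, impact vy=-16.135
  bounce: vy ← 0.8·16.135 = 12.908
Arc 4: start y=0.000, vy=12.908 → t=2.582, apex=8.330, x_land=77.374, impact vy=-12.908
  bounce: vy ← 0.8·12.908 = 10.326
Arc 5: start y=0.000, vy=10.326 → t=2.065, apex=5.331, x_land=88.630, impact vy=-10.326
  bounce: vy ← 0.8·10.326 = 8.261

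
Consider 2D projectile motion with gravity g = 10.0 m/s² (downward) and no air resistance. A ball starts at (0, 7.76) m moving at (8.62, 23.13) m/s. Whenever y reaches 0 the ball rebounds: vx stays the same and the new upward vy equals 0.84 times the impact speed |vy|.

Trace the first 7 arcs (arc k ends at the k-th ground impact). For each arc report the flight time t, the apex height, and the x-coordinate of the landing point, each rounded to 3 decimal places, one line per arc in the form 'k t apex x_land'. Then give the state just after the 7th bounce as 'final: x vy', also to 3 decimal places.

1 4.940 34.510 42.584
2 4.414 24.350 80.630
3 3.707 17.181 112.588
4 3.114 12.123 139.433
5 2.616 8.554 161.982
6 2.197 6.036 180.924
7 1.846 4.259 196.835
final: 196.835 7.752

Arc 1: start y=7.760, vy=23.130 → t=4.940, apex=34.510, x_land=42.584, impact vy=-26.272
  bounce: vy ← 0.84·26.272 = 22.068
Arc 2: start y=0.000, vy=22.068 → t=4.414, apex=24.350, x_land=80.630, impact vy=-22.068
  bounce: vy ← 0.84·22.068 = 18.537
Arc 3: start y=0.000, vy=18.537 → t=3.707, apex=17.181, x_land=112.588, impact vy=-18.537
  bounce: vy ← 0.84·18.537 = 15.571
Arc 4: start y=0.000, vy=15.571 → t=3.114, apex=12.123, x_land=139.433, impact vy=-15.571
  bounce: vy ← 0.84·15.571 = 13.080
Arc 5: start y=0.000, vy=13.080 → t=2.616, apex=8.554, x_land=161.982, impact vy=-13.080
  bounce: vy ← 0.84·13.080 = 10.987
Arc 6: start y=0.000, vy=10.987 → t=2.197, apex=6.036, x_land=180.924, impact vy=-10.987
  bounce: vy ← 0.84·10.987 = 9.229
Arc 7: start y=0.000, vy=9.229 → t=1.846, apex=4.259, x_land=196.835, impact vy=-9.229
  bounce: vy ← 0.84·9.229 = 7.752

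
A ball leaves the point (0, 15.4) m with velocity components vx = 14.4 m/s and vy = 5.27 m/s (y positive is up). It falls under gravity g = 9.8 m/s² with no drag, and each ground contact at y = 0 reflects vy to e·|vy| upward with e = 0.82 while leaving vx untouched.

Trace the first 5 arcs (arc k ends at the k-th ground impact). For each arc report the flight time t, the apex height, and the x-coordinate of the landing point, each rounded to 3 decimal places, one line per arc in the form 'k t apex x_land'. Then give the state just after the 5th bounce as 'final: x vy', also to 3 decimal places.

1 2.390 16.817 34.421
2 3.038 11.308 78.171
3 2.491 7.603 114.047
4 2.043 5.112 143.464
5 1.675 3.438 167.587
final: 167.587 6.731

Arc 1: start y=15.400, vy=5.270 → t=2.390, apex=16.817, x_land=34.421, impact vy=-18.155
  bounce: vy ← 0.82·18.155 = 14.887
Arc 2: start y=0.000, vy=14.887 → t=3.038, apex=11.308, x_land=78.171, impact vy=-14.887
  bounce: vy ← 0.82·14.887 = 12.208
Arc 3: start y=0.000, vy=12.208 → t=2.491, apex=7.603, x_land=114.047, impact vy=-12.208
  bounce: vy ← 0.82·12.208 = 10.010
Arc 4: start y=0.000, vy=10.010 → t=2.043, apex=5.112, x_land=143.464, impact vy=-10.010
  bounce: vy ← 0.82·10.010 = 8.208
Arc 5: start y=0.000, vy=8.208 → t=1.675, apex=3.438, x_land=167.587, impact vy=-8.208
  bounce: vy ← 0.82·8.208 = 6.731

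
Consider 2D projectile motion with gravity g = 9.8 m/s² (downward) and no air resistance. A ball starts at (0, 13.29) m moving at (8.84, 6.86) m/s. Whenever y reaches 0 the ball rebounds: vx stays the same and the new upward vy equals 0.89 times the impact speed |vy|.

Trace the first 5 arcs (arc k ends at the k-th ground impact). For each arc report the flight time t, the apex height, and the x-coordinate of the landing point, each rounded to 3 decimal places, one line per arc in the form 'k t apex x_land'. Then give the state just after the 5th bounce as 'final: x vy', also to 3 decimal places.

1 2.489 15.691 22.007
2 3.185 12.429 50.165
3 2.835 9.845 75.225
4 2.523 7.798 97.529
5 2.246 6.177 117.380
final: 117.380 9.793

Arc 1: start y=13.290, vy=6.860 → t=2.489, apex=15.691, x_land=22.007, impact vy=-17.537
  bounce: vy ← 0.89·17.537 = 15.608
Arc 2: start y=0.000, vy=15.608 → t=3.185, apex=12.429, x_land=50.165, impact vy=-15.608
  bounce: vy ← 0.89·15.608 = 13.891
Arc 3: start y=0.000, vy=13.891 → t=2.835, apex=9.845, x_land=75.225, impact vy=-13.891
  bounce: vy ← 0.89·13.891 = 12.363
Arc 4: start y=0.000, vy=12.363 → t=2.523, apex=7.798, x_land=97.529, impact vy=-12.363
  bounce: vy ← 0.89·12.363 = 11.003
Arc 5: start y=0.000, vy=11.003 → t=2.246, apex=6.177, x_land=117.380, impact vy=-11.003
  bounce: vy ← 0.89·11.003 = 9.793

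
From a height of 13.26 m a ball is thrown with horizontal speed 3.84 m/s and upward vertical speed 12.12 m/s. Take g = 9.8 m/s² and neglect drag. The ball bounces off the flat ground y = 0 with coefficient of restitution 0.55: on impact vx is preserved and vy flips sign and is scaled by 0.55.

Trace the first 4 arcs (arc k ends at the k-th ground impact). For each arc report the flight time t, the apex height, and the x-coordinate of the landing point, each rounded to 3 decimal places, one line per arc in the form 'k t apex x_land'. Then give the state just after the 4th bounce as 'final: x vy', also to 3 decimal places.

1 3.295 20.755 12.652
2 2.264 6.278 21.345
3 1.245 1.899 26.127
4 0.685 0.575 28.756
final: 28.756 1.846

Arc 1: start y=13.260, vy=12.120 → t=3.295, apex=20.755, x_land=12.652, impact vy=-20.169
  bounce: vy ← 0.55·20.169 = 11.093
Arc 2: start y=0.000, vy=11.093 → t=2.264, apex=6.278, x_land=21.345, impact vy=-11.093
  bounce: vy ← 0.55·11.093 = 6.101
Arc 3: start y=0.000, vy=6.101 → t=1.245, apex=1.899, x_land=26.127, impact vy=-6.101
  bounce: vy ← 0.55·6.101 = 3.356
Arc 4: start y=0.000, vy=3.356 → t=0.685, apex=0.575, x_land=28.756, impact vy=-3.356
  bounce: vy ← 0.55·3.356 = 1.846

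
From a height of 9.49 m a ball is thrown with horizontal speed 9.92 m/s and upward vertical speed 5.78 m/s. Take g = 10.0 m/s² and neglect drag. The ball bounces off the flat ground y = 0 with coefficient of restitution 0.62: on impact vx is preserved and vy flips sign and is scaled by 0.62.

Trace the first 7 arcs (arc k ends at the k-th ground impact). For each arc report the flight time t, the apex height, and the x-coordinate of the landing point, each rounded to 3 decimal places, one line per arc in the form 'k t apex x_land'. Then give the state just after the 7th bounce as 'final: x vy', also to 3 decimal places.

Arc 1: start y=9.490, vy=5.780 → t=2.072, apex=11.160, x_land=20.554, impact vy=-14.940
  bounce: vy ← 0.62·14.940 = 9.263
Arc 2: start y=0.000, vy=9.263 → t=1.853, apex=4.290, x_land=38.932, impact vy=-9.263
  bounce: vy ← 0.62·9.263 = 5.743
Arc 3: start y=0.000, vy=5.743 → t=1.149, apex=1.649, x_land=50.326, impact vy=-5.743
  bounce: vy ← 0.62·5.743 = 3.561
Arc 4: start y=0.000, vy=3.561 → t=0.712, apex=0.634, x_land=57.390, impact vy=-3.561
  bounce: vy ← 0.62·3.561 = 2.208
Arc 5: start y=0.000, vy=2.208 → t=0.442, apex=0.244, x_land=61.770, impact vy=-2.208
  bounce: vy ← 0.62·2.208 = 1.369
Arc 6: start y=0.000, vy=1.369 → t=0.274, apex=0.094, x_land=64.486, impact vy=-1.369
  bounce: vy ← 0.62·1.369 = 0.849
Arc 7: start y=0.000, vy=0.849 → t=0.170, apex=0.036, x_land=66.170, impact vy=-0.849
  bounce: vy ← 0.62·0.849 = 0.526

1 2.072 11.160 20.554
2 1.853 4.290 38.932
3 1.149 1.649 50.326
4 0.712 0.634 57.390
5 0.442 0.244 61.770
6 0.274 0.094 64.486
7 0.170 0.036 66.170
final: 66.170 0.526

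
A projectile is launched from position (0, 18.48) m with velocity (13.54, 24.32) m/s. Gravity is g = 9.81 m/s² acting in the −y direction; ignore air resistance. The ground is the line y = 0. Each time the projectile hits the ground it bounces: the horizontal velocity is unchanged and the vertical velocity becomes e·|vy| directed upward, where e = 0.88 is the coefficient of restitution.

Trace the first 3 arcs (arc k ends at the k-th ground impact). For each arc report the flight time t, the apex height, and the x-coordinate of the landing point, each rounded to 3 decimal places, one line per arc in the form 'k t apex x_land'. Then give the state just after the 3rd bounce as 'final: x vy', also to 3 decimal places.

1 5.628 48.626 76.199
2 5.541 37.656 151.231
3 4.877 29.161 217.259
final: 217.259 21.049

Arc 1: start y=18.480, vy=24.320 → t=5.628, apex=48.626, x_land=76.199, impact vy=-30.888
  bounce: vy ← 0.88·30.888 = 27.181
Arc 2: start y=0.000, vy=27.181 → t=5.541, apex=37.656, x_land=151.231, impact vy=-27.181
  bounce: vy ← 0.88·27.181 = 23.919
Arc 3: start y=0.000, vy=23.919 → t=4.877, apex=29.161, x_land=217.259, impact vy=-23.919
  bounce: vy ← 0.88·23.919 = 21.049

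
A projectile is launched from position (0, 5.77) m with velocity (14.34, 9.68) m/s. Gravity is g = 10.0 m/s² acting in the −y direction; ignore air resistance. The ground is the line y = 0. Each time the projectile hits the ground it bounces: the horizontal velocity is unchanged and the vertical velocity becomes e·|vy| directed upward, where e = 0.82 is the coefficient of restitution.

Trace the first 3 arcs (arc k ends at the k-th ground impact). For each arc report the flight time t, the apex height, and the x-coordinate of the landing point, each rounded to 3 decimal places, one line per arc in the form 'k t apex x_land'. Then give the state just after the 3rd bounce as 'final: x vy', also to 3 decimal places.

Arc 1: start y=5.770, vy=9.680 → t=2.414, apex=10.455, x_land=34.617, impact vy=-14.460
  bounce: vy ← 0.82·14.460 = 11.858
Arc 2: start y=0.000, vy=11.858 → t=2.372, apex=7.030, x_land=68.625, impact vy=-11.858
  bounce: vy ← 0.82·11.858 = 9.723
Arc 3: start y=0.000, vy=9.723 → t=1.945, apex=4.727, x_land=96.511, impact vy=-9.723
  bounce: vy ← 0.82·9.723 = 7.973

1 2.414 10.455 34.617
2 2.372 7.030 68.625
3 1.945 4.727 96.511
final: 96.511 7.973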